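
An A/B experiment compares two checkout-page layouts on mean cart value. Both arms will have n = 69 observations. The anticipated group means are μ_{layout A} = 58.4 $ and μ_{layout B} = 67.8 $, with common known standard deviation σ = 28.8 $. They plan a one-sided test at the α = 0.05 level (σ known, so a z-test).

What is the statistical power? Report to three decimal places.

Standardized effect: d = |μ_{layout A} − μ_{layout B}| / σ = |58.4 − 67.8| / 28.8 = 0.3264
Noncentrality parameter: δ = d·√(n/2) = 0.3264 × √(69/2) = 1.9171
One-sided α = 0.05 → critical value z_{0.05} = 1.645.
Power = Φ(δ − 1.645) = Φ(0.272) = 0.6073.

Power ≈ 0.607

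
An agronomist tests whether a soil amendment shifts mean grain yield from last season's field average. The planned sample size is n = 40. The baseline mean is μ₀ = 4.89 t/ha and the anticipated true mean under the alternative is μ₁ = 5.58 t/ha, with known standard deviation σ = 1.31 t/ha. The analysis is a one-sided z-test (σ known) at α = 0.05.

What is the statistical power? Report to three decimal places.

Power ≈ 0.954

Standardized effect: d = |μ₁ − μ₀| / σ = |5.58 − 4.89| / 1.31 = 0.5267
Noncentrality parameter: δ = d·√n = 0.5267 × √40 = 3.3313
Critical value for a one-sided test at α = 0.05: z_α = 1.645.
Power = Φ(δ − 1.645) = Φ(1.686) = 0.9541.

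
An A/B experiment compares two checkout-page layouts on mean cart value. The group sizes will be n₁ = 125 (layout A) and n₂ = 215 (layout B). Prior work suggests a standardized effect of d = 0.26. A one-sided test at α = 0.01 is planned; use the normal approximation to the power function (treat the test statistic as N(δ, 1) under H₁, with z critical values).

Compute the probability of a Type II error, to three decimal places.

β ≈ 0.506

Noncentrality parameter: δ = d / √(1/n₁ + 1/n₂) = 0.26 / √(1/125 + 1/215) = 2.3116
One-sided α = 0.01 → critical value z_{0.01} = 2.326.
Power = P(Z > 2.326 − δ) = Φ(-0.015) = 0.4941.
Type II error: β = 1 − power = 1 − 0.4941 = 0.5059.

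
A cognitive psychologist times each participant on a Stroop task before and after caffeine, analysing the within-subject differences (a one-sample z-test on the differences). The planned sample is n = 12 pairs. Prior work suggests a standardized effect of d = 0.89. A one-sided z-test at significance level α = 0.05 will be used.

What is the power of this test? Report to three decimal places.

Power ≈ 0.925

Noncentrality parameter: δ = d·√n = 0.89 × √12 = 3.0831
Critical value for a one-sided test at α = 0.05: z_α = 1.645.
Power = Φ(δ − 1.645) = Φ(1.438) = 0.9248.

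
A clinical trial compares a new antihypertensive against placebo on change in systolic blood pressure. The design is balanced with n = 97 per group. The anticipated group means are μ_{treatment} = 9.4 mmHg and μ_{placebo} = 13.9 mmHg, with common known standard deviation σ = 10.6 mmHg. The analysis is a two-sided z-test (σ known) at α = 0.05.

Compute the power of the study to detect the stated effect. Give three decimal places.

Power ≈ 0.841

Standardized effect: d = |μ_{treatment} − μ_{placebo}| / σ = |9.4 − 13.9| / 10.6 = 0.4245
Noncentrality parameter: δ = d·√(n/2) = 0.4245 × √(97/2) = 2.9565
Critical value for a two-sided test at α = 0.05: z_{α/2} = 1.960.
Power = Φ(δ − 1.960) + Φ(−δ − 1.960) = Φ(0.997) + Φ(-4.916) = 0.8405 + 0.0000 = 0.8405.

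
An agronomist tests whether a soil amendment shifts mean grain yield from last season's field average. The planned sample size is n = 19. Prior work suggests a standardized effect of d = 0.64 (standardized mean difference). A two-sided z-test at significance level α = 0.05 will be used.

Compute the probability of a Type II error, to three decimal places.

Noncentrality parameter: δ = d·√n = 0.64 × √19 = 2.7897
Two-sided α = 0.05 → critical value z_{0.025} = 1.960.
Power = Φ(δ − 1.960) + Φ(−δ − 1.960) = Φ(0.830) + Φ(-4.750) = 0.7967 + 0.0000 = 0.7967.
Type II error: β = 1 − power = 1 − 0.7967 = 0.2033.

β ≈ 0.203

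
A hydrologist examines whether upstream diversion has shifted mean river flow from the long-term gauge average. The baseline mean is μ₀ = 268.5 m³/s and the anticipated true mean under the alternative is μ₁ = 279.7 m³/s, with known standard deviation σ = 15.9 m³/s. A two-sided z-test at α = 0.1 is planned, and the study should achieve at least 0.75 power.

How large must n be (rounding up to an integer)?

Standardized effect: d = |μ₁ − μ₀| / σ = |279.7 − 268.5| / 15.9 = 0.7044
For power 0.75 need Φ(δ − z_{0.05}) = 0.75, so δ = z_{0.05} + z_{0.25} = 1.645 + 0.674 = 2.319.
(The Φ(−δ − z_{α/2}) term is vanishingly small for δ > 0 and is dropped in the standard sample-size formula.)
δ = d·√n ⇒ n = (δ/d)² = (2.319 / 0.7044)² = 10.84.
Round up to the next whole unit.

n = 11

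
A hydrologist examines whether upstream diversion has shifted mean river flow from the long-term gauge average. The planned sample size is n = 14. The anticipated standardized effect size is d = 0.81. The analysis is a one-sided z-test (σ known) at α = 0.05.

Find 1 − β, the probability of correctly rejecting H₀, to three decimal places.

Noncentrality parameter: λ = d·√n = 0.81 × √14 = 3.0307
One-sided α = 0.05 → critical value z_{0.05} = 1.645.
Power = Φ(λ − 1.645) = Φ(1.386) = 0.9171.

Power ≈ 0.917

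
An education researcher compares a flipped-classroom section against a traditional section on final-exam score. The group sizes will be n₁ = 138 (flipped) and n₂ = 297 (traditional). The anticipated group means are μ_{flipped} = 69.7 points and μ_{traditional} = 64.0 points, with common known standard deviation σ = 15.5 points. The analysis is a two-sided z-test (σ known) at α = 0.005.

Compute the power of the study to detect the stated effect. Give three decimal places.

Standardized effect: d = |μ_{flipped} − μ_{traditional}| / σ = |69.7 − 64.0| / 15.5 = 0.3677
Noncentrality parameter: δ = d / √(1/n₁ + 1/n₂) = 0.3677 / √(1/138 + 1/297) = 3.5696
Critical value for a two-sided test at α = 0.005: z_{α/2} = 2.807.
Power = Φ(δ − 2.807) + Φ(−δ − 2.807) = Φ(0.763) + Φ(-6.377) = 0.7771 + 0.0000 = 0.7771.

Power ≈ 0.777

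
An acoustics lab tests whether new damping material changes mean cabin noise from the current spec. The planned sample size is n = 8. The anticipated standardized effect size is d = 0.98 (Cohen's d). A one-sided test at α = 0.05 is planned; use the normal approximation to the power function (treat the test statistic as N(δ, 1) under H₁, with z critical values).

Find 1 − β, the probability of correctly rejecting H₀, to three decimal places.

Noncentrality parameter: δ = d·√n = 0.98 × √8 = 2.7719
Critical value for a one-sided test at α = 0.05: z_α = 1.645.
Power = P(Z > 1.645 − δ) = Φ(1.127) = 0.8701.

Power ≈ 0.870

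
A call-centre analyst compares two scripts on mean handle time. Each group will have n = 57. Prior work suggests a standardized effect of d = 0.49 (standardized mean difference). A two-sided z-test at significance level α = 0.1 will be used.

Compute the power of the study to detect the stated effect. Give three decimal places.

Noncentrality parameter: δ = d·√(n/2) = 0.49 × √(57/2) = 2.6159
Two-sided α = 0.1 → critical value z_{0.05} = 1.645.
Power = Φ(δ − 1.645) + Φ(−δ − 1.645) = Φ(0.971) + Φ(-4.261) = 0.8342 + 0.0000 = 0.8342.

Power ≈ 0.834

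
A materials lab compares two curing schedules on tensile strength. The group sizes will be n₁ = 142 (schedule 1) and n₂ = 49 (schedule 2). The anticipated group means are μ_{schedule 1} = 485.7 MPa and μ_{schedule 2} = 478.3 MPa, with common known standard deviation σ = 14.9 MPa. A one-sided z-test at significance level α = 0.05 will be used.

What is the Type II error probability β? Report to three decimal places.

β ≈ 0.088

Standardized effect: d = |μ_{schedule 1} − μ_{schedule 2}| / σ = |485.7 − 478.3| / 14.9 = 0.4966
Noncentrality parameter: δ = d / √(1/n₁ + 1/n₂) = 0.4966 / √(1/142 + 1/49) = 2.9976
One-sided α = 0.05 → critical value z_{0.05} = 1.645.
Power = P(Z > 1.645 − δ) = Φ(1.353) = 0.9119.
Type II error: β = 1 − power = 1 − 0.9119 = 0.0881.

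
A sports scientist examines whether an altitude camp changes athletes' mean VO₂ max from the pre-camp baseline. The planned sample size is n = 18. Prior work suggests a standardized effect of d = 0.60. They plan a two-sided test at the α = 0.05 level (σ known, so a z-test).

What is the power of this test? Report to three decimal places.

Power ≈ 0.721

Noncentrality parameter: δ = d·√n = 0.60 × √18 = 2.5456
Critical value for a two-sided test at α = 0.05: z_{α/2} = 1.960.
Power = Φ(δ − 1.960) + Φ(−δ − 1.960) = Φ(0.586) + Φ(-4.506) = 0.7209 + 0.0000 = 0.7209.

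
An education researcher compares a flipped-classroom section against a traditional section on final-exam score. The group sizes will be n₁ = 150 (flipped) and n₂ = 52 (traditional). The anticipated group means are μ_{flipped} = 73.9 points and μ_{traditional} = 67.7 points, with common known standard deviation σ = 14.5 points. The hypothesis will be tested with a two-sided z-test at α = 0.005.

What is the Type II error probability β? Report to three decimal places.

β ≈ 0.560

Standardized effect: d = |μ_{flipped} − μ_{traditional}| / σ = |73.9 − 67.7| / 14.5 = 0.4276
Noncentrality parameter: δ = d / √(1/n₁ + 1/n₂) = 0.4276 / √(1/150 + 1/52) = 2.6570
Two-sided α = 0.005 → critical value z_{0.0025} = 2.807.
Power = Φ(δ − 2.807) + Φ(−δ − 2.807) = Φ(-0.150) + Φ(-5.464) = 0.4404 + 0.0000 = 0.4404.
Type II error: β = 1 − power = 1 − 0.4404 = 0.5596.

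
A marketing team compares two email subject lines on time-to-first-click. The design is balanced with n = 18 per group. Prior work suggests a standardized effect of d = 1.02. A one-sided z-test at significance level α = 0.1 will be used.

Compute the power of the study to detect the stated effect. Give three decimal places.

Power ≈ 0.962

Noncentrality parameter: δ = d·√(n/2) = 1.02 × √(18/2) = 3.0600
One-sided α = 0.1 → critical value z_{0.1} = 1.282.
Power = P(Z > 1.282 − δ) = Φ(1.778) = 0.9623.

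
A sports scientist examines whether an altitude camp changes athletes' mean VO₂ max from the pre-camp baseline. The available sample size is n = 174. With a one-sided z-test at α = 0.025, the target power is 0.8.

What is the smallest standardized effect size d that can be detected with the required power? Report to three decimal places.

Need Φ(δ − 1.960) = 0.8, so δ = 1.960 + 0.842 = 2.802.
δ = d·√n ⇒ d = δ/√n = 2.802/√174 = 0.2124.

d ≈ 0.212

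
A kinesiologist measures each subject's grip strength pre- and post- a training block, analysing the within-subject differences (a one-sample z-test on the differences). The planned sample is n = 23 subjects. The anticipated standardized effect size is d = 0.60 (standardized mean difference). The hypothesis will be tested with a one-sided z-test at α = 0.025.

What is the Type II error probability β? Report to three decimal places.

β ≈ 0.179

Noncentrality parameter: δ = d·√n = 0.60 × √23 = 2.8775
Critical value for a one-sided test at α = 0.025: z_α = 1.960.
Power = Φ(δ − 1.960) = Φ(0.918) = 0.8206.
Type II error: β = 1 − power = 1 − 0.8206 = 0.1794.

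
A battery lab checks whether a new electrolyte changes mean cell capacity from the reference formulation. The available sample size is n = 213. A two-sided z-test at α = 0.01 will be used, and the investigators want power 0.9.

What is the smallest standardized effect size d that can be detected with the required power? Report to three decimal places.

d ≈ 0.264

Need Φ(δ − 2.576) = 0.9, so δ = 2.576 + 1.282 = 3.857.
(The second rejection-region term Φ(−δ − z_{α/2}) is negligible and dropped.)
δ = d·√n ⇒ d = δ/√n = 3.857/√213 = 0.2643.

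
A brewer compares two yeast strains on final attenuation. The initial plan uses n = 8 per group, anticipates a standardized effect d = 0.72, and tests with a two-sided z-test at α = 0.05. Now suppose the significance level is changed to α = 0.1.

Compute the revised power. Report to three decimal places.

Power ≈ 0.420

δ = d·√(n/2) = 0.72 × √(8/2) = 1.4400 (unchanged). New critical value: z_{0.05} = 1.645.
Revised power = Φ(δ − 1.645) + Φ(−δ − 1.645) = Φ(-0.205) + Φ(-3.085) = 0.4188 + 0.0010 = 0.4199.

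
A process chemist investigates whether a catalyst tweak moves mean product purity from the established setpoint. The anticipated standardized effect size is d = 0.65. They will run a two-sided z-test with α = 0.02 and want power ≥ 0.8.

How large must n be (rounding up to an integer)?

Set Φ(δ − 2.326) = 0.8; then δ − 2.326 = Φ⁻¹(0.8) = 0.842, giving δ = 3.168.
(The Φ(−δ − z_{α/2}) term is vanishingly small for δ > 0 and is dropped in the standard sample-size formula.)
δ = d·√n ⇒ n = (δ/d)² = (3.168 / 0.65)² = 23.75.
Rounding up, n = 24.

n = 24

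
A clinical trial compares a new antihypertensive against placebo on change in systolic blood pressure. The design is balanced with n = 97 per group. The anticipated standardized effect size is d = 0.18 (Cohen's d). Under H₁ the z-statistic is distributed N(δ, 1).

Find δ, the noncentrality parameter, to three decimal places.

δ = d·√(n/2) = 0.18 × √(97/2) = 1.2536

δ ≈ 1.254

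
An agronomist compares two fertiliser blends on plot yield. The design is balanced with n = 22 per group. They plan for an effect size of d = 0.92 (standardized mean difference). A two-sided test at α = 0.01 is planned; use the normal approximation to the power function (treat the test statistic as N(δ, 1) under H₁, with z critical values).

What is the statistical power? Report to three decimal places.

Noncentrality parameter: δ = d·√(n/2) = 0.92 × √(22/2) = 3.0513
Two-sided α = 0.01 → critical value z_{0.005} = 2.576.
Power = Φ(δ − 2.576) + Φ(−δ − 2.576) = Φ(0.475) + Φ(-5.627) = 0.6828 + 0.0000 = 0.6828.

Power ≈ 0.683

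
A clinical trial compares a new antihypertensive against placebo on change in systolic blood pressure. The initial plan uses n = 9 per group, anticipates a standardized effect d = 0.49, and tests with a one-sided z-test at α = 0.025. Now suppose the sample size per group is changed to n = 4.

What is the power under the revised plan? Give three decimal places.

Power ≈ 0.103

With n = 4 per group: δ = d·√(n/2) = 0.49 × √(4/2) = 0.6930. Critical value z_{0.025} = 1.960.
Revised power = P(Z > 1.960 − δ) = Φ(-1.267) = 0.1026.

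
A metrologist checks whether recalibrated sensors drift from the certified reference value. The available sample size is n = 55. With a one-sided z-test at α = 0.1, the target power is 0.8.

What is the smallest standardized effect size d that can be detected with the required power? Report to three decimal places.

Required noncentrality: δ = z_{0.1} + z_{0.20} = 1.282 + 0.842 = 2.123.
δ = d·√n ⇒ d = δ/√n = 2.123/√55 = 0.2863.

d ≈ 0.286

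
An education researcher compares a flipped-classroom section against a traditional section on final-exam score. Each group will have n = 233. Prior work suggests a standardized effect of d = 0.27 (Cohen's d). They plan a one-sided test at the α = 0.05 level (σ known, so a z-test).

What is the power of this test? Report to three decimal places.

Power ≈ 0.898

Noncentrality parameter: δ = d·√(n/2) = 0.27 × √(233/2) = 2.9142
One-sided α = 0.05 → critical value z_{0.05} = 1.645.
Power = P(Z > 1.645 − δ) = Φ(1.269) = 0.8979.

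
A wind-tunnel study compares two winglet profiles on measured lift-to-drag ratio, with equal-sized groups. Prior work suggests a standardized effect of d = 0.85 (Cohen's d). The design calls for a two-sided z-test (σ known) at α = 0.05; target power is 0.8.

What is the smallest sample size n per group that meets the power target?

For power 0.8 need Φ(δ − z_{0.025}) = 0.8, so δ = z_{0.025} + z_{0.20} = 1.960 + 0.842 = 2.802.
(For δ > 0 the lower-tail rejection region contributes negligibly to power, so the one-term inversion is standard.)
δ = d·√(n/2) ⇒ n = 2(δ/d)² = 2 × (2.802 / 0.85)² = 21.73.
Rounding up, n = 22 per group.

n = 22 per group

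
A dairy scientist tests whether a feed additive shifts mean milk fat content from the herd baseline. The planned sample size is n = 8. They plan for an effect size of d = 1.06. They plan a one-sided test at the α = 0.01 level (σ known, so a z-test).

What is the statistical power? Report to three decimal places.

Noncentrality parameter: δ = d·√n = 1.06 × √8 = 2.9981
Critical value for a one-sided test at α = 0.01: z_α = 2.326.
Power = Φ(δ − 2.326) = Φ(0.672) = 0.7491.

Power ≈ 0.749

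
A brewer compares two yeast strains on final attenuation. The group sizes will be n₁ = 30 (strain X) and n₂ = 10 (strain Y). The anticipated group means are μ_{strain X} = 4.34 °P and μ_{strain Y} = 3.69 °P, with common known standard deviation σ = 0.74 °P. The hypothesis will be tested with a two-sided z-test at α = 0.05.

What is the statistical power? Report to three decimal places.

Standardized effect: d = |μ_{strain X} − μ_{strain Y}| / σ = |4.34 − 3.69| / 0.74 = 0.8784
Noncentrality parameter: δ = d / √(1/n₁ + 1/n₂) = 0.8784 / √(1/30 + 1/10) = 2.4055
Two-sided α = 0.05 → critical value z_{0.025} = 1.960.
Power = Φ(δ − 1.960) + Φ(−δ − 1.960) = Φ(0.446) + Φ(-4.366) = 0.6720 + 0.0000 = 0.6721.

Power ≈ 0.672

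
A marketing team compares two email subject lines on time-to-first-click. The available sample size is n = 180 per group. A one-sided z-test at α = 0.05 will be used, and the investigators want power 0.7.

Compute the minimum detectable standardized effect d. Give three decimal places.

Required noncentrality: δ = z_{0.05} + z_{0.30} = 1.645 + 0.524 = 2.169.
δ = d·√(n/2) ⇒ d = δ/√(n/2) = 2.169/√(180/2) = 0.2287.

d ≈ 0.229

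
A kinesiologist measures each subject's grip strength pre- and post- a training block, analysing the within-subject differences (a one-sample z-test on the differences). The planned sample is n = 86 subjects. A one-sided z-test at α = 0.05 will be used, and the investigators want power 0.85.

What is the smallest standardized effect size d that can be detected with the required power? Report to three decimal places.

d ≈ 0.289

Need Φ(δ − 1.645) = 0.85, so δ = 1.645 + 1.036 = 2.681.
δ = d·√n ⇒ d = δ/√n = 2.681/√86 = 0.2891.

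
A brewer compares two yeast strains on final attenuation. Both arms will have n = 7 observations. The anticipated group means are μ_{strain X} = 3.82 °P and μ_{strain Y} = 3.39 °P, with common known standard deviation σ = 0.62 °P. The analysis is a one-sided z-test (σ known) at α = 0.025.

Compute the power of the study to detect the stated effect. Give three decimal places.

Standardized effect: d = |μ_{strain X} − μ_{strain Y}| / σ = |3.82 − 3.39| / 0.62 = 0.6935
Noncentrality parameter: δ = d·√(n/2) = 0.6935 × √(7/2) = 1.2975
Critical value for a one-sided test at α = 0.025: z_α = 1.960.
Power = P(Z > 1.960 − δ) = Φ(-0.662) = 0.2538.

Power ≈ 0.254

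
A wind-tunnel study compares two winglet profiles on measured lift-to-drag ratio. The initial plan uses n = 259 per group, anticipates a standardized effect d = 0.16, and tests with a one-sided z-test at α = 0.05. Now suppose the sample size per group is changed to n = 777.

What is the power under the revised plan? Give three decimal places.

With n = 777 per group: δ = d·√(n/2) = 0.16 × √(777/2) = 3.1537. Critical value z_{0.05} = 1.645.
Revised power = Φ(δ − 1.645) = Φ(1.509) = 0.9343.

Power ≈ 0.934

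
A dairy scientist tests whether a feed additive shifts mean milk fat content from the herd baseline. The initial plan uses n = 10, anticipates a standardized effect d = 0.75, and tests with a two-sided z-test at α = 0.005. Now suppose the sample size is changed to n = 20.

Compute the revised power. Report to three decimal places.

Power ≈ 0.708

With n = 20: δ = d·√n = 0.75 × √20 = 3.3541. Critical value z_{0.0025} = 2.807.
Revised power = Φ(δ − 2.807) + Φ(−δ − 2.807) = Φ(0.547) + Φ(-6.161) = 0.7078 + 0.0000 = 0.7078.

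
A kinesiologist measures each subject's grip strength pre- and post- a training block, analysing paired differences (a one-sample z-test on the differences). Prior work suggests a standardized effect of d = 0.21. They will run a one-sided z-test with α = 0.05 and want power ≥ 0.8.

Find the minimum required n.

n = 141

Set Φ(δ − 1.645) = 0.8; then δ − 1.645 = Φ⁻¹(0.8) = 0.842, giving δ = 2.486.
δ = d·√n ⇒ n = (δ/d)² = (2.486 / 0.21)² = 140.19.
Rounding up, n = 141.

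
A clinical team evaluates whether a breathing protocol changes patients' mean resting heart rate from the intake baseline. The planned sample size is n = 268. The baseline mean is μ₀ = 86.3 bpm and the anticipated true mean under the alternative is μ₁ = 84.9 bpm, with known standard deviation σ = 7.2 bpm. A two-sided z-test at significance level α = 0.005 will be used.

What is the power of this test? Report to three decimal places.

Power ≈ 0.647

Standardized effect: d = |μ₁ − μ₀| / σ = |84.9 − 86.3| / 7.2 = 0.1944
Noncentrality parameter: δ = d·√n = 0.1944 × √268 = 3.1832
Critical value for a two-sided test at α = 0.005: z_{α/2} = 2.807.
Power = Φ(δ − 2.807) + Φ(−δ − 2.807) = Φ(0.376) + Φ(-5.990) = 0.6466 + 0.0000 = 0.6466.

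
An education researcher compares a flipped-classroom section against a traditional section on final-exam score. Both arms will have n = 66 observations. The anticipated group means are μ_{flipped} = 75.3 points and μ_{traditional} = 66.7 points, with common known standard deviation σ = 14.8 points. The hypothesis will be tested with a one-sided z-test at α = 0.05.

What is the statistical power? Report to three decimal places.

Power ≈ 0.955

Standardized effect: d = |μ_{flipped} − μ_{traditional}| / σ = |75.3 − 66.7| / 14.8 = 0.5811
Noncentrality parameter: δ = d·√(n/2) = 0.5811 × √(66/2) = 3.3381
Critical value for a one-sided test at α = 0.05: z_α = 1.645.
Power = P(Z > 1.645 − δ) = Φ(1.693) = 0.9548.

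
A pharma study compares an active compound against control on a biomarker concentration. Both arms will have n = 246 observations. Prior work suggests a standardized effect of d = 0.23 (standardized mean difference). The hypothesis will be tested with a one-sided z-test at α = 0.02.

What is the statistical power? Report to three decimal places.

Power ≈ 0.690

Noncentrality parameter: δ = d·√(n/2) = 0.23 × √(246/2) = 2.5508
Critical value for a one-sided test at α = 0.02: z_α = 2.054.
Power = Φ(δ − 2.054) = Φ(0.497) = 0.6904.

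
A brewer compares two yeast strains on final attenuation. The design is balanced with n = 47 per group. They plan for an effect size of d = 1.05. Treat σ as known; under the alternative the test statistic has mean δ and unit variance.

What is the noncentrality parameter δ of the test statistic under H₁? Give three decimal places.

δ ≈ 5.090

δ = d·√(n/2) = 1.05 × √(47/2) = 5.0901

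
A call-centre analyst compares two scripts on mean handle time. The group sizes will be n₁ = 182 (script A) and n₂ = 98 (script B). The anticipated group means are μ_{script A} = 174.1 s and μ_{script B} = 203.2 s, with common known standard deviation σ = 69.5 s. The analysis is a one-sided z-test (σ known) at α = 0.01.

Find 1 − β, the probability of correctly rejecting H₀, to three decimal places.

Power ≈ 0.845

Standardized effect: d = |μ_{script A} − μ_{script B}| / σ = |174.1 − 203.2| / 69.5 = 0.4187
Noncentrality parameter: δ = d / √(1/n₁ + 1/n₂) = 0.4187 / √(1/182 + 1/98) = 3.3418
One-sided α = 0.01 → critical value z_{0.01} = 2.326.
Power = P(Z > 2.326 − δ) = Φ(1.015) = 0.8451.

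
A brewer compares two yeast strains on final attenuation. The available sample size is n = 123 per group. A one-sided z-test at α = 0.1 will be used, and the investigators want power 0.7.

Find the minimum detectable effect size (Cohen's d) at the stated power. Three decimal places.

d ≈ 0.230

Need Φ(δ − 1.282) = 0.7, so δ = 1.282 + 0.524 = 1.806.
δ = d·√(n/2) ⇒ d = δ/√(n/2) = 1.806/√(123/2) = 0.2303.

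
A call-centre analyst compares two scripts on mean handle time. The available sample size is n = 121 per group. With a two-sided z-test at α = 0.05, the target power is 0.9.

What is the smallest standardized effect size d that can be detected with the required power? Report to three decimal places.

d ≈ 0.417

Need Φ(δ − 1.960) = 0.9, so δ = 1.960 + 1.282 = 3.242.
(Lower-tail contribution to power is negligible for δ > 0.)
δ = d·√(n/2) ⇒ d = δ/√(n/2) = 3.242/√(121/2) = 0.4167.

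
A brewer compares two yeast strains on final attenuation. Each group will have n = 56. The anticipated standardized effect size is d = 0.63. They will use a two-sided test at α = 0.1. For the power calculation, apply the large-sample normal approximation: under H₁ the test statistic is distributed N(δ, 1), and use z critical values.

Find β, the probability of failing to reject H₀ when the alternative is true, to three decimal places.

β ≈ 0.046

Noncentrality parameter: λ = d·√(n/2) = 0.63 × √(56/2) = 3.3336
Critical value for a two-sided test at α = 0.1: z_{α/2} = 1.645.
Power = Φ(λ − 1.645) + Φ(−λ − 1.645) = Φ(1.689) + Φ(-4.979) = 0.9544 + 0.0000 = 0.9544.
Type II error: β = 1 − power = 1 − 0.9544 = 0.0456.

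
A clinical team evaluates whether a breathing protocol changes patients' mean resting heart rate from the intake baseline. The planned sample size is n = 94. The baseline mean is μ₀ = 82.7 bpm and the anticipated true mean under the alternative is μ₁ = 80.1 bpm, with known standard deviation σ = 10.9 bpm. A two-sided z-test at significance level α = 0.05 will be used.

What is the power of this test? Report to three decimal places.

Power ≈ 0.638

Standardized effect: d = |μ₁ − μ₀| / σ = |80.1 − 82.7| / 10.9 = 0.2385
Noncentrality parameter: δ = d·√n = 0.2385 × √94 = 2.3127
Two-sided α = 0.05 → critical value z_{0.025} = 1.960.
Power = Φ(δ − 1.960) + Φ(−δ − 1.960) = Φ(0.353) + Φ(-4.273) = 0.6378 + 0.0000 = 0.6378.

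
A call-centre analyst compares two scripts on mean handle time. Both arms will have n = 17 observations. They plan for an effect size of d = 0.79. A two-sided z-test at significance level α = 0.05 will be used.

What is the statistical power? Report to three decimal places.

Power ≈ 0.634

Noncentrality parameter: λ = d·√(n/2) = 0.79 × √(17/2) = 2.3032
Critical value for a two-sided test at α = 0.05: z_{α/2} = 1.960.
Power = Φ(λ − 1.960) + Φ(−λ − 1.960) = Φ(0.343) + Φ(-4.263) = 0.6343 + 0.0000 = 0.6343.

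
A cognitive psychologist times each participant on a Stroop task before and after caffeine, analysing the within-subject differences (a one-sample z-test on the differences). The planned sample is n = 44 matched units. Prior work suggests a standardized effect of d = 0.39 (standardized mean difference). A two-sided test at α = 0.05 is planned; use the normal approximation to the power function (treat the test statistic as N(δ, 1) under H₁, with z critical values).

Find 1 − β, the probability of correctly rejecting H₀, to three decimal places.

Noncentrality parameter: δ = d·√n = 0.39 × √44 = 2.5870
Two-sided α = 0.05 → critical value z_{0.025} = 1.960.
Power = Φ(δ − 1.960) + Φ(−δ − 1.960) = Φ(0.627) + Φ(-4.547) = 0.7347 + 0.0000 = 0.7347.

Power ≈ 0.735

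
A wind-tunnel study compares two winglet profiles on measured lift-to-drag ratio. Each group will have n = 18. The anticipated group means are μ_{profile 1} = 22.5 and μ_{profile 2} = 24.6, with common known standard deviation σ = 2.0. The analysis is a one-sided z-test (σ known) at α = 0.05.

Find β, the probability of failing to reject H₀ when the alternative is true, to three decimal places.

β ≈ 0.066

Standardized effect: d = |μ_{profile 1} − μ_{profile 2}| / σ = |22.5 − 24.6| / 2.0 = 1.0500
Noncentrality parameter: δ = d·√(n/2) = 1.0500 × √(18/2) = 3.1500
Critical value for a one-sided test at α = 0.05: z_α = 1.645.
Power = P(Z > 1.645 − δ) = Φ(1.505) = 0.9339.
Type II error: β = 1 − power = 1 − 0.9339 = 0.0661.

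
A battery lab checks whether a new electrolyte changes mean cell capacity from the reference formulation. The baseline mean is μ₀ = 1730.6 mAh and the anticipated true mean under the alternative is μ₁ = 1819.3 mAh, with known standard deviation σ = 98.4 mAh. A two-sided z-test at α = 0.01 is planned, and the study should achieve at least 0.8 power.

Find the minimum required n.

Standardized effect: d = |μ₁ − μ₀| / σ = |1819.3 − 1730.6| / 98.4 = 0.9014
For power 0.8 need Φ(δ − z_{0.005}) = 0.8, so δ = z_{0.005} + z_{0.20} = 2.576 + 0.842 = 3.417.
(The Φ(−δ − z_{α/2}) term is vanishingly small for δ > 0 and is dropped in the standard sample-size formula.)
δ = d·√n ⇒ n = (δ/d)² = (3.417 / 0.9014)² = 14.37.
Round up to the next whole unit.

n = 15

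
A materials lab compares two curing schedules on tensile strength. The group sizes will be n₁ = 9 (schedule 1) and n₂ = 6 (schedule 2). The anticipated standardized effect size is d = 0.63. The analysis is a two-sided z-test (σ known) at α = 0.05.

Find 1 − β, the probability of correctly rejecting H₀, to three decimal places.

Power ≈ 0.223

Noncentrality parameter: δ = d / √(1/n₁ + 1/n₂) = 0.63 / √(1/9 + 1/6) = 1.1953
Critical value for a two-sided test at α = 0.05: z_{α/2} = 1.960.
Power = Φ(δ − 1.960) + Φ(−δ − 1.960) = Φ(-0.765) + Φ(-3.155) = 0.2222 + 0.0008 = 0.2230.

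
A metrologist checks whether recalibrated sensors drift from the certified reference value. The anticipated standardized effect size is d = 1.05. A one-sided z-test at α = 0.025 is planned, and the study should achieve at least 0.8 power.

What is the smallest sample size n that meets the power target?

Set Φ(δ − 1.960) = 0.8; then δ − 1.960 = Φ⁻¹(0.8) = 0.842, giving δ = 2.802.
δ = d·√n ⇒ n = (δ/d)² = (2.802 / 1.05)² = 7.12.
Rounding up, n = 8.

n = 8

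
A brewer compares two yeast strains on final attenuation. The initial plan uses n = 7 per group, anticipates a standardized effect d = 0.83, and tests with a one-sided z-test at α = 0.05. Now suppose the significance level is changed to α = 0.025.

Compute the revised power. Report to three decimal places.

δ = d·√(n/2) = 0.83 × √(7/2) = 1.5528 (unchanged). New critical value: z_{0.025} = 1.960.
Revised power = P(Z > 1.960 − δ) = Φ(-0.407) = 0.3419.

Power ≈ 0.342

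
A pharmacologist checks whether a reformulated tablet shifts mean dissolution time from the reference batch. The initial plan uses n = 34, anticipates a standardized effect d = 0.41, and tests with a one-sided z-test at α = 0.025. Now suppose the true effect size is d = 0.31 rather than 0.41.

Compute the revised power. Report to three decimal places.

With d = 0.31: δ = d·√n = 0.31 × √34 = 1.8076. Critical value z_{0.025} = 1.960.
Revised power = P(Z > 1.960 − δ) = Φ(-0.152) = 0.4394.

Power ≈ 0.439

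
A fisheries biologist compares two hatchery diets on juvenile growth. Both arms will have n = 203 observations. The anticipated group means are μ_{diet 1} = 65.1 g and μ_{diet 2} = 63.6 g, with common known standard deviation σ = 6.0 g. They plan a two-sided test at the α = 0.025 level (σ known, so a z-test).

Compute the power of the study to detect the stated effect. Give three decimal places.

Power ≈ 0.609

Standardized effect: d = |μ_{diet 1} − μ_{diet 2}| / σ = |65.1 − 63.6| / 6.0 = 0.2500
Noncentrality parameter: δ = d·√(n/2) = 0.2500 × √(203/2) = 2.5187
Critical value for a two-sided test at α = 0.025: z_{α/2} = 2.241.
Power = Φ(δ − 2.241) + Φ(−δ − 2.241) = Φ(0.277) + Φ(-4.760) = 0.6092 + 0.0000 = 0.6092.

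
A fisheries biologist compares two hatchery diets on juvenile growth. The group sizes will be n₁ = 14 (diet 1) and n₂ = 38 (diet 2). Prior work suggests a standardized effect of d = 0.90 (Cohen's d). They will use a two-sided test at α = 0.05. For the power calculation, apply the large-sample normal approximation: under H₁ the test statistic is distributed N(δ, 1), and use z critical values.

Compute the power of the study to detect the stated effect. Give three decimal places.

Power ≈ 0.821

Noncentrality parameter: δ = d / √(1/n₁ + 1/n₂) = 0.90 / √(1/14 + 1/38) = 2.8787
Two-sided α = 0.05 → critical value z_{0.025} = 1.960.
Power = Φ(δ − 1.960) + Φ(−δ − 1.960) = Φ(0.919) + Φ(-4.839) = 0.8209 + 0.0000 = 0.8209.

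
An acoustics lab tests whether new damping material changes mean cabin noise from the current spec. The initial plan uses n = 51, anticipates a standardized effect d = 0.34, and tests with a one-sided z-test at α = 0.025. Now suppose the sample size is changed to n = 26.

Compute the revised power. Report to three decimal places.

Power ≈ 0.410

With n = 26: δ = d·√n = 0.34 × √26 = 1.7337. Critical value z_{0.025} = 1.960.
Revised power = Φ(δ − 1.960) = Φ(-0.226) = 0.4105.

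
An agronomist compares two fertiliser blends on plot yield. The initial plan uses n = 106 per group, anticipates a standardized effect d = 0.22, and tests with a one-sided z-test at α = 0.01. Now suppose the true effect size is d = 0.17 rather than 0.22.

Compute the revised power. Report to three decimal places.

Power ≈ 0.138

With d = 0.17: δ = d·√(n/2) = 0.17 × √(106/2) = 1.2376. Critical value z_{0.01} = 2.326.
Revised power = Φ(δ − 2.326) = Φ(-1.089) = 0.1381.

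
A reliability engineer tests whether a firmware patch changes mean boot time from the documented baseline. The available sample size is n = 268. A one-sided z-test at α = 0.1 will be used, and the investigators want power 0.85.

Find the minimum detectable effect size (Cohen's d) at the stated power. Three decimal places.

Required noncentrality: δ = z_{0.1} + z_{0.15} = 1.282 + 1.036 = 2.318.
δ = d·√n ⇒ d = δ/√n = 2.318/√268 = 0.1416.

d ≈ 0.142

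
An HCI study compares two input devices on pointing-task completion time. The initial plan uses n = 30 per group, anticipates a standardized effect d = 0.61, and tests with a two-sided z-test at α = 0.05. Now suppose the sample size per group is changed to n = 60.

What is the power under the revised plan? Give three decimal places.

With n = 60 per group: δ = d·√(n/2) = 0.61 × √(60/2) = 3.3411. Critical value z_{0.025} = 1.960.
Revised power = Φ(δ − 1.960) + Φ(−δ − 1.960) = Φ(1.381) + Φ(-5.301) = 0.9164 + 0.0000 = 0.9164.

Power ≈ 0.916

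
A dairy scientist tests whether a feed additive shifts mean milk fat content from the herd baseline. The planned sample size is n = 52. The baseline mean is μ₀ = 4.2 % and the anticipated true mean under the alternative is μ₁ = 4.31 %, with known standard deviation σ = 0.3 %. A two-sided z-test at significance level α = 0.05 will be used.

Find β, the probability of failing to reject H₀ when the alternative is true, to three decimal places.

Standardized effect: d = |μ₁ − μ₀| / σ = |4.31 − 4.2| / 0.3 = 0.3667
Noncentrality parameter: δ = d·√n = 0.3667 × √52 = 2.6441
Critical value for a two-sided test at α = 0.05: z_{α/2} = 1.960.
Power = Φ(δ − 1.960) + Φ(−δ − 1.960) = Φ(0.684) + Φ(-4.604) = 0.7530 + 0.0000 = 0.7530.
Type II error: β = 1 − power = 1 − 0.7530 = 0.2470.

β ≈ 0.247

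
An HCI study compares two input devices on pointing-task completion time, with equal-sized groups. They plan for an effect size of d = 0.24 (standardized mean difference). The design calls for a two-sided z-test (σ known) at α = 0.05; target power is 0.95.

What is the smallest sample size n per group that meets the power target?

n = 452 per group

Set Φ(δ − 1.960) = 0.95; then δ − 1.960 = Φ⁻¹(0.95) = 1.645, giving δ = 3.605.
(Ignoring the negligible lower-tail rejection probability gives the usual closed-form inversion.)
δ = d·√(n/2) ⇒ n = 2(δ/d)² = 2 × (3.605 / 0.24)² = 451.21.
Round up to the next whole unit.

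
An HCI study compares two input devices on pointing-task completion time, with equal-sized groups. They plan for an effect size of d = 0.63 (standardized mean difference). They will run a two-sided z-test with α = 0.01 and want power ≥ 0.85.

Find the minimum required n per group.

For power 0.85 need Φ(δ − z_{0.005}) = 0.85, so δ = z_{0.005} + z_{0.15} = 2.576 + 1.036 = 3.612.
(The Φ(−δ − z_{α/2}) term is vanishingly small for δ > 0 and is dropped in the standard sample-size formula.)
δ = d·√(n/2) ⇒ n = 2(δ/d)² = 2 × (3.612 / 0.63)² = 65.75.
Rounding up, n = 66 per group.

n = 66 per group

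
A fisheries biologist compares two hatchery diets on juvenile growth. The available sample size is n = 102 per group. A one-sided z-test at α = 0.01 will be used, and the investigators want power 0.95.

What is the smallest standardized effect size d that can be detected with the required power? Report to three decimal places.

d ≈ 0.556

Required noncentrality: δ = z_{0.01} + z_{0.05} = 2.326 + 1.645 = 3.971.
δ = d·√(n/2) ⇒ d = δ/√(n/2) = 3.971/√(102/2) = 0.5561.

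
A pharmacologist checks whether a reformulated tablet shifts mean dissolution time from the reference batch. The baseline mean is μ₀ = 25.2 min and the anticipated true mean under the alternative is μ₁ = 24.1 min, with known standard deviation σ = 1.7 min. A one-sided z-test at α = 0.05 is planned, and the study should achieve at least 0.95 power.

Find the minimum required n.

Standardized effect: d = |μ₁ − μ₀| / σ = |24.1 − 25.2| / 1.7 = 0.6471
Set Φ(δ − 1.645) = 0.95; then δ − 1.645 = Φ⁻¹(0.95) = 1.645, giving δ = 3.290.
δ = d·√n ⇒ n = (δ/d)² = (3.290 / 0.6471)² = 25.85.
Round up to the next whole unit.

n = 26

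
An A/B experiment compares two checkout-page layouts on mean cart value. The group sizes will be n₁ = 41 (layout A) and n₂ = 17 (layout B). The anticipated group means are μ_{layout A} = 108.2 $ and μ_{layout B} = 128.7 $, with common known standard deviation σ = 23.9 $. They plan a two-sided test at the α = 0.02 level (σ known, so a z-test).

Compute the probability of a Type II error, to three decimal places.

β ≈ 0.259

Standardized effect: d = |μ_{layout A} − μ_{layout B}| / σ = |108.2 − 128.7| / 23.9 = 0.8577
Noncentrality parameter: δ = d / √(1/n₁ + 1/n₂) = 0.8577 / √(1/41 + 1/17) = 2.9734
Two-sided α = 0.02 → critical value z_{0.01} = 2.326.
Power = Φ(δ − 2.326) + Φ(−δ − 2.326) = Φ(0.647) + Φ(-5.300) = 0.7412 + 0.0000 = 0.7412.
Type II error: β = 1 − power = 1 − 0.7412 = 0.2588.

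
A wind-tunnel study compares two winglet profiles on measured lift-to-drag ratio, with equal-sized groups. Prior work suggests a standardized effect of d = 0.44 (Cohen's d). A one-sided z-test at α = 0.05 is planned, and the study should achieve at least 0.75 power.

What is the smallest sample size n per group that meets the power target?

Set Φ(δ − 1.645) = 0.75; then δ − 1.645 = Φ⁻¹(0.75) = 0.674, giving δ = 2.319.
δ = d·√(n/2) ⇒ n = 2(δ/d)² = 2 × (2.319 / 0.44)² = 55.57.
Round up to the next whole unit.

n = 56 per group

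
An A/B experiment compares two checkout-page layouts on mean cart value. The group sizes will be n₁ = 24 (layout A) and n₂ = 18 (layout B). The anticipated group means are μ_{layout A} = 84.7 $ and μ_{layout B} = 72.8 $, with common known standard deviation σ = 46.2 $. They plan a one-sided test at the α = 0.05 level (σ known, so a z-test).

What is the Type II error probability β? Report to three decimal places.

β ≈ 0.794

Standardized effect: d = |μ_{layout A} − μ_{layout B}| / σ = |84.7 − 72.8| / 46.2 = 0.2576
Noncentrality parameter: δ = d / √(1/n₁ + 1/n₂) = 0.2576 / √(1/24 + 1/18) = 0.8261
Critical value for a one-sided test at α = 0.05: z_α = 1.645.
Power = Φ(δ − 1.645) = Φ(-0.819) = 0.2065.
Type II error: β = 1 − power = 1 − 0.2065 = 0.7935.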